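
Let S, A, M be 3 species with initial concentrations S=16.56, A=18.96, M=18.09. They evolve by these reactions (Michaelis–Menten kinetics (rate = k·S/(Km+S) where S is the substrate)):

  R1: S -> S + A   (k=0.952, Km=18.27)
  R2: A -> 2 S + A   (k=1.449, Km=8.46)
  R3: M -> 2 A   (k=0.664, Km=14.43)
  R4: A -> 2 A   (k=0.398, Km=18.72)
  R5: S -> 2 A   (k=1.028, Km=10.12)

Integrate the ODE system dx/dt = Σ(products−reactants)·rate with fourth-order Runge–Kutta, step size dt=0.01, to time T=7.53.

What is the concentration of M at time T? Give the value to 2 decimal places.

M at T = 15.41

RK4 with dt=0.01: 753 steps to T=7.53. Trajectory (selected grid times):
t=0.00: S=16.56 A=18.96 M=18.09
t=0.84: S=17.73 A=21.22 M=17.78
t=1.67: S=18.92 A=23.50 M=17.48
t=2.51: S=20.17 A=25.85 M=17.17
t=3.35: S=21.44 A=28.24 M=16.87
t=4.18: S=22.72 A=30.64 M=16.58
t=5.02: S=24.05 A=33.10 M=16.28
t=5.86: S=25.39 A=35.59 M=15.98
t=6.69: S=26.73 A=38.08 M=15.70
t=7.53: S=28.10 A=40.62 M=15.41
Read off M at T=7.53: 15.41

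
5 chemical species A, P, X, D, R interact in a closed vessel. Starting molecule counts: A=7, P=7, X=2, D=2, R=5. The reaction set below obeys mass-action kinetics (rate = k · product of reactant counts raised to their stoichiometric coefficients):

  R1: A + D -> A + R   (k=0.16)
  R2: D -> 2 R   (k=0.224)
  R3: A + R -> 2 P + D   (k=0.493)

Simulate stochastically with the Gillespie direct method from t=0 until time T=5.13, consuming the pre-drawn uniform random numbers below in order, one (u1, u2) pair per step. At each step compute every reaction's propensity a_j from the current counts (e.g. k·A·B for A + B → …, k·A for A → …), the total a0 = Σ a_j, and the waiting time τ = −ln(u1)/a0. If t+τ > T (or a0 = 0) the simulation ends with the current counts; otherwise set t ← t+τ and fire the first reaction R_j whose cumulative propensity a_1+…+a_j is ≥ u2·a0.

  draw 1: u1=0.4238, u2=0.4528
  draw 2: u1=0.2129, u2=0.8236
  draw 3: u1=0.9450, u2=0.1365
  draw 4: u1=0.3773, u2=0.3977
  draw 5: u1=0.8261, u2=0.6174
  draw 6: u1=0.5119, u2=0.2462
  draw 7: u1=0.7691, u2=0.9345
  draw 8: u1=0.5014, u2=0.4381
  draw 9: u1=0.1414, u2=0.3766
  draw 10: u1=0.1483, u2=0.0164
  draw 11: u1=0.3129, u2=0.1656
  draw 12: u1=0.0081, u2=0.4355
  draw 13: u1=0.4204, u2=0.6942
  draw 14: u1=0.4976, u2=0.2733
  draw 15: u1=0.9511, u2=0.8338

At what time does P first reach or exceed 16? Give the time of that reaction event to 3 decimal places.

t=0.000: A=7 P=7 X=2 D=2 R=5
Draw 1: a1=2.240, a2=0.448, a3=17.255, a0=19.943; τ=−ln(0.4238)/19.943=0.043 → t=0.043; u2·a0=0.4528·19.943=9.030; a1+a2=2.688 < 9.030 ≤ a1+…+a3=19.943 → R3 fires; A=6 P=9 X=2 D=3 R=4
Draw 2: a1=2.880, a2=0.672, a3=11.832, a0=15.384; τ=−ln(0.2129)/15.384=0.101 → t=0.144; u2·a0=0.8236·15.384=12.670; a1+a2=3.552 < 12.670 ≤ a1+…+a3=15.384 → R3 fires; A=5 P=11 X=2 D=4 R=3
Draw 3: a1=3.200, a2=0.896, a3=7.395, a0=11.491; τ=−ln(0.9450)/11.491=0.005 → t=0.149; u2·a0=0.1365·11.491=1.569 ≤ a1=3.200 → R1 fires; A=5 P=11 X=2 D=3 R=4
Draw 4: a1=2.400, a2=0.672, a3=9.860, a0=12.932; τ=−ln(0.3773)/12.932=0.075 → t=0.224; u2·a0=0.3977·12.932=5.143; a1+a2=3.072 < 5.143 ≤ a1+…+a3=12.932 → R3 fires; A=4 P=13 X=2 D=4 R=3
Draw 5: a1=2.560, a2=0.896, a3=5.916, a0=9.372; τ=−ln(0.8261)/9.372=0.020 → t=0.244; u2·a0=0.6174·9.372=5.786; a1+a2=3.456 < 5.786 ≤ a1+…+a3=9.372 → R3 fires; A=3 P=15 X=2 D=5 R=2
Draw 6: a1=2.400, a2=1.120, a3=2.958, a0=6.478; τ=−ln(0.5119)/6.478=0.103 → t=0.348; u2·a0=0.2462·6.478=1.595 ≤ a1=2.400 → R1 fires; A=3 P=15 X=2 D=4 R=3
Draw 7: a1=1.920, a2=0.896, a3=4.437, a0=7.253; τ=−ln(0.7691)/7.253=0.036 → t=0.384; u2·a0=0.9345·7.253=6.778; a1+a2=2.816 < 6.778 ≤ a1+…+a3=7.253 → R3 fires; A=2 P=17 X=2 D=5 R=2
Draw 8: a1=1.600, a2=1.120, a3=1.972, a0=4.692; τ=−ln(0.5014)/4.692=0.147 → t=0.531; u2·a0=0.4381·4.692=2.056; a1=1.600 < 2.056 ≤ a1+a2=2.720 → R2 fires; A=2 P=17 X=2 D=4 R=4
Draw 9: a1=1.280, a2=0.896, a3=3.944, a0=6.120; τ=−ln(0.1414)/6.120=0.320 → t=0.851; u2·a0=0.3766·6.120=2.305; a1+a2=2.176 < 2.305 ≤ a1+…+a3=6.120 → R3 fires; A=1 P=19 X=2 D=5 R=3
Draw 10: a1=0.800, a2=1.120, a3=1.479, a0=3.399; τ=−ln(0.1483)/3.399=0.561 → t=1.412; u2·a0=0.0164·3.399=0.056 ≤ a1=0.800 → R1 fires; A=1 P=19 X=2 D=4 R=4
Draw 11: a1=0.640, a2=0.896, a3=1.972, a0=3.508; τ=−ln(0.3129)/3.508=0.331 → t=1.743; u2·a0=0.1656·3.508=0.581 ≤ a1=0.640 → R1 fires; A=1 P=19 X=2 D=3 R=5
Draw 12: a1=0.480, a2=0.672, a3=2.465, a0=3.617; τ=−ln(0.0081)/3.617=1.331 → t=3.075; u2·a0=0.4355·3.617=1.575; a1+a2=1.152 < 1.575 ≤ a1+…+a3=3.617 → R3 fires; A=0 P=21 X=2 D=4 R=4
Draw 13: a1=0.000, a2=0.896, a3=0.000, a0=0.896; τ=−ln(0.4204)/0.896=0.967 → t=4.042; u2·a0=0.6942·0.896=0.622; a1=0.000 < 0.622 ≤ a1+a2=0.896 → R2 fires; A=0 P=21 X=2 D=3 R=6
Draw 14: a1=0.000, a2=0.672, a3=0.000, a0=0.672; τ=−ln(0.4976)/0.672=1.039 → t=5.081; u2·a0=0.2733·0.672=0.184; a1=0.000 < 0.184 ≤ a1+a2=0.672 → R2 fires; A=0 P=21 X=2 D=2 R=8
Draw 15: a1=0.000, a2=0.448, a3=0.000, a0=0.448; τ=−ln(0.9511)/0.448=0.112 → t=5.192 > T=5.13: stop.
P first becomes ≥ 16 when it reaches 17 at the event at t=0.384.

Threshold first reached at t = 0.384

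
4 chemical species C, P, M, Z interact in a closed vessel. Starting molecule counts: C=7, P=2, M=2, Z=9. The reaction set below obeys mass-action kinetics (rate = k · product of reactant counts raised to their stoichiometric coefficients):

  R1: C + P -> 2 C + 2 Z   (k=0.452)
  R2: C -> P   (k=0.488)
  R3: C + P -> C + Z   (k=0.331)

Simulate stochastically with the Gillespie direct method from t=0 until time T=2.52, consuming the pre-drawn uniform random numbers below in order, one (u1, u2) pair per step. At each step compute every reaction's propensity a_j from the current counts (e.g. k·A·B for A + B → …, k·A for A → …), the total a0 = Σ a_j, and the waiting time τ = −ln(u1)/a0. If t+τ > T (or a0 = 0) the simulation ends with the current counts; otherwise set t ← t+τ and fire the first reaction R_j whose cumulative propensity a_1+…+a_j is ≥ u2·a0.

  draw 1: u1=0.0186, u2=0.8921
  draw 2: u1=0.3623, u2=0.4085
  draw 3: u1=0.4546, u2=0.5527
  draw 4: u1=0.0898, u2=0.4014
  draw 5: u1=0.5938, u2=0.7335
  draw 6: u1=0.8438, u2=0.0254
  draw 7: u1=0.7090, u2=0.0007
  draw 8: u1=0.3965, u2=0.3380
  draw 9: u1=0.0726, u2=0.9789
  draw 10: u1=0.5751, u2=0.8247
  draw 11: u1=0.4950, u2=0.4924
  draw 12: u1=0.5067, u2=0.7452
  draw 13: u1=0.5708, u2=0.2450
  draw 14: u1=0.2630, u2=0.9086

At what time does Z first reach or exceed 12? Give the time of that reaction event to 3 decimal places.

t=0.000: C=7 P=2 M=2 Z=9
Draw 1: a1=6.328, a2=3.416, a3=4.634, a0=14.378; τ=−ln(0.0186)/14.378=0.277 → t=0.277; u2·a0=0.8921·14.378=12.827; a1+a2=9.744 < 12.827 ≤ a1+…+a3=14.378 → R3 fires; C=7 P=1 M=2 Z=10
Draw 2: a1=3.164, a2=3.416, a3=2.317, a0=8.897; τ=−ln(0.3623)/8.897=0.114 → t=0.391; u2·a0=0.4085·8.897=3.634; a1=3.164 < 3.634 ≤ a1+a2=6.580 → R2 fires; C=6 P=2 M=2 Z=10
Draw 3: a1=5.424, a2=2.928, a3=3.972, a0=12.324; τ=−ln(0.4546)/12.324=0.064 → t=0.455; u2·a0=0.5527·12.324=6.811; a1=5.424 < 6.811 ≤ a1+a2=8.352 → R2 fires; C=5 P=3 M=2 Z=10
Draw 4: a1=6.780, a2=2.440, a3=4.965, a0=14.185; τ=−ln(0.0898)/14.185=0.170 → t=0.625; u2·a0=0.4014·14.185=5.694 ≤ a1=6.780 → R1 fires; C=6 P=2 M=2 Z=12
Draw 5: a1=5.424, a2=2.928, a3=3.972, a0=12.324; τ=−ln(0.5938)/12.324=0.042 → t=0.667; u2·a0=0.7335·12.324=9.040; a1+a2=8.352 < 9.040 ≤ a1+…+a3=12.324 → R3 fires; C=6 P=1 M=2 Z=13
Draw 6: a1=2.712, a2=2.928, a3=1.986, a0=7.626; τ=−ln(0.8438)/7.626=0.022 → t=0.690; u2·a0=0.0254·7.626=0.194 ≤ a1=2.712 → R1 fires; C=7 P=0 M=2 Z=15
Draw 7: a1=0.000, a2=3.416, a3=0.000, a0=3.416; τ=−ln(0.7090)/3.416=0.101 → t=0.790; u2·a0=0.0007·3.416=0.002; a1=0.000 < 0.002 ≤ a1+a2=3.416 → R2 fires; C=6 P=1 M=2 Z=15
Draw 8: a1=2.712, a2=2.928, a3=1.986, a0=7.626; τ=−ln(0.3965)/7.626=0.121 → t=0.912; u2·a0=0.3380·7.626=2.578 ≤ a1=2.712 → R1 fires; C=7 P=0 M=2 Z=17
Draw 9: a1=0.000, a2=3.416, a3=0.000, a0=3.416; τ=−ln(0.0726)/3.416=0.768 → t=1.679; u2·a0=0.9789·3.416=3.344; a1=0.000 < 3.344 ≤ a1+a2=3.416 → R2 fires; C=6 P=1 M=2 Z=17
Draw 10: a1=2.712, a2=2.928, a3=1.986, a0=7.626; τ=−ln(0.5751)/7.626=0.073 → t=1.752; u2·a0=0.8247·7.626=6.289; a1+a2=5.640 < 6.289 ≤ a1+…+a3=7.626 → R3 fires; C=6 P=0 M=2 Z=18
Draw 11: a1=0.000, a2=2.928, a3=0.000, a0=2.928; τ=−ln(0.4950)/2.928=0.240 → t=1.992; u2·a0=0.4924·2.928=1.442; a1=0.000 < 1.442 ≤ a1+a2=2.928 → R2 fires; C=5 P=1 M=2 Z=18
Draw 12: a1=2.260, a2=2.440, a3=1.655, a0=6.355; τ=−ln(0.5067)/6.355=0.107 → t=2.099; u2·a0=0.7452·6.355=4.736; a1+a2=4.700 < 4.736 ≤ a1+…+a3=6.355 → R3 fires; C=5 P=0 M=2 Z=19
Draw 13: a1=0.000, a2=2.440, a3=0.000, a0=2.440; τ=−ln(0.5708)/2.440=0.230 → t=2.329; u2·a0=0.2450·2.440=0.598; a1=0.000 < 0.598 ≤ a1+a2=2.440 → R2 fires; C=4 P=1 M=2 Z=19
Draw 14: a1=1.808, a2=1.952, a3=1.324, a0=5.084; τ=−ln(0.2630)/5.084=0.263 → t=2.592 > T=2.52: stop.
Z first becomes ≥ 12 when it reaches 12 at the event at t=0.625.

Threshold first reached at t = 0.625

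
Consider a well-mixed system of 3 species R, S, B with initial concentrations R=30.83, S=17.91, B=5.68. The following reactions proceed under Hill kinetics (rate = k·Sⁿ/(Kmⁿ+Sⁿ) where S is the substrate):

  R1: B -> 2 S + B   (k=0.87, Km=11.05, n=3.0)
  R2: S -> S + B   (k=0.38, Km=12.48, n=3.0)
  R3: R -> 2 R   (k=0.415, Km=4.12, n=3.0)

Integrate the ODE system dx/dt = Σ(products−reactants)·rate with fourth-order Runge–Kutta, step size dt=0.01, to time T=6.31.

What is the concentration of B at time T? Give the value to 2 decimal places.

RK4 with dt=0.01: 631 steps to T=6.31. Trajectory (selected grid times):
t=0.00: R=30.83 S=17.91 B=5.68
t=0.70: R=31.12 S=18.06 B=5.88
t=1.40: R=31.41 S=18.23 B=6.08
t=2.10: R=31.70 S=18.41 B=6.28
t=2.80: R=31.99 S=18.61 B=6.49
t=3.51: R=32.28 S=18.82 B=6.69
t=4.21: R=32.57 S=19.05 B=6.90
t=4.91: R=32.86 S=19.30 B=7.11
t=5.61: R=33.15 S=19.57 B=7.32
t=6.31: R=33.44 S=19.85 B=7.53
Read off B at T=6.31: 7.53

B at T = 7.53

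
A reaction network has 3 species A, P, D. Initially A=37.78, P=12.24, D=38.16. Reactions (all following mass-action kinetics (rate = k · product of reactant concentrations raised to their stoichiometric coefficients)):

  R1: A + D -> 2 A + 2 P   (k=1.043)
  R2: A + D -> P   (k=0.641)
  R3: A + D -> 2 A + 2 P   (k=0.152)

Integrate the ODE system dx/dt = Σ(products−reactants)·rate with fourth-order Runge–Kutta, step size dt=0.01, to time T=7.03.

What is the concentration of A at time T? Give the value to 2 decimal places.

RK4 with dt=0.01: 703 steps to T=7.03. Trajectory (selected grid times):
t=0.00: A=37.78 P=12.24 D=38.16
t=0.78: A=49.29 P=75.24 D=0.00
t=1.56: A=49.29 P=75.24 D=0.00
t=2.34: A=49.29 P=75.24 D=0.00
t=3.12: A=49.29 P=75.24 D=0.00
t=3.91: A=49.29 P=75.24 D=0.00
t=4.69: A=49.29 P=75.24 D=0.00
t=5.47: A=49.29 P=75.24 D=0.00
t=6.25: A=49.29 P=75.24 D=0.00
t=7.03: A=49.29 P=75.24 D=0.00
Read off A at T=7.03: 49.29

A at T = 49.29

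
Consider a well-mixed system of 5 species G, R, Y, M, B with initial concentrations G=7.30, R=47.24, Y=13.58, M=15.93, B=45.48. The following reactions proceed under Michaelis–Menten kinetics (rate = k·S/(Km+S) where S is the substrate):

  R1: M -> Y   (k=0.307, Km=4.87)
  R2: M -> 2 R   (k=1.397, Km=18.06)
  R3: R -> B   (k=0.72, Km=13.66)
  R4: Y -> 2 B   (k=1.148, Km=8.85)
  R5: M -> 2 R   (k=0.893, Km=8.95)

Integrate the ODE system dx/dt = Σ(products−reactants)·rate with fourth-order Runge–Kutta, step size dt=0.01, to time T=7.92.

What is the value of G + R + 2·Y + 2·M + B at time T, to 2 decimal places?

Check how each reaction changes W = G + R + 2·Y + 2·M + B (weight of products minus weight of reactants):
R1: M -> Y: (2·1) − (2·1) = 2 − 2 = 0
R2: M -> 2 R: (1·2) − (2·1) = 2 − 2 = 0
R3: R -> B: (1·1) − (1·1) = 1 − 1 = 0
R4: Y -> 2 B: (1·2) − (2·1) = 2 − 2 = 0
R5: M -> 2 R: (1·2) − (2·1) = 2 − 2 = 0
Every reaction leaves W unchanged, so W is conserved and no simulation is needed: W(T) = W(0) = 7.30 + 47.24 + 2·13.58 + 2·15.93 + 45.48 = 159.04

Value at T = 159.04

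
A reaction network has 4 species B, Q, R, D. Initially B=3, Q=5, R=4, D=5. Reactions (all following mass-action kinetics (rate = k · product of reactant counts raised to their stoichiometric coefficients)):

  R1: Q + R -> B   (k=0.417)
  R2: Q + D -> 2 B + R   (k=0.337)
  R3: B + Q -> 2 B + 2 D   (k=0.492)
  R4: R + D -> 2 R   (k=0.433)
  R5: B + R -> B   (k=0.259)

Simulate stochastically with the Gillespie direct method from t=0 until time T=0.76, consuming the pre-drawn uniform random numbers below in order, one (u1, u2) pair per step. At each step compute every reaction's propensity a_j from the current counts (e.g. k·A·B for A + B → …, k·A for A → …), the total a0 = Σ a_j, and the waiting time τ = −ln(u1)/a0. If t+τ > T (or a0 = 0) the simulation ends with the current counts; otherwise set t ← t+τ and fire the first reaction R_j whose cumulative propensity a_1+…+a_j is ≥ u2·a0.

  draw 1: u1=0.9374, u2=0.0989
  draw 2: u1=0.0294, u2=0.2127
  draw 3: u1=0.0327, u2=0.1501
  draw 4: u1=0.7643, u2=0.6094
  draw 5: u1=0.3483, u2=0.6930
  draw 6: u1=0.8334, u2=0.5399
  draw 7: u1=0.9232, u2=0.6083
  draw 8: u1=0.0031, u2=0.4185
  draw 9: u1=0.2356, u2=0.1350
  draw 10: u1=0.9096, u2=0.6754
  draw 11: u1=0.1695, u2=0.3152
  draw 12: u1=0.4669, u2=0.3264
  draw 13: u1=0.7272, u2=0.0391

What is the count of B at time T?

t=0.000: B=3 Q=5 R=4 D=5
Draw 1: a1=8.340, a2=8.425, a3=7.380, a4=8.660, a5=3.108, a0=35.913; τ=−ln(0.9374)/35.913=0.002 → t=0.002; u2·a0=0.0989·35.913=3.552 ≤ a1=8.340 → R1 fires; B=4 Q=4 R=3 D=5
Draw 2: a1=5.004, a2=6.740, a3=7.872, a4=6.495, a5=3.108, a0=29.219; τ=−ln(0.0294)/29.219=0.121 → t=0.123; u2·a0=0.2127·29.219=6.215; a1=5.004 < 6.215 ≤ a1+a2=11.744 → R2 fires; B=6 Q=3 R=4 D=4
Draw 3: a1=5.004, a2=4.044, a3=8.856, a4=6.928, a5=6.216, a0=31.048; τ=−ln(0.0327)/31.048=0.110 → t=0.233; u2·a0=0.1501·31.048=4.660 ≤ a1=5.004 → R1 fires; B=7 Q=2 R=3 D=4
Draw 4: a1=2.502, a2=2.696, a3=6.888, a4=5.196, a5=5.439, a0=22.721; τ=−ln(0.7643)/22.721=0.012 → t=0.244; u2·a0=0.6094·22.721=13.846; a1+…+a3=12.086 < 13.846 ≤ a1+…+a4=17.282 → R4 fires; B=7 Q=2 R=4 D=3
Draw 5: a1=3.336, a2=2.022, a3=6.888, a4=5.196, a5=7.252, a0=24.694; τ=−ln(0.3483)/24.694=0.043 → t=0.287; u2·a0=0.6930·24.694=17.113; a1+…+a3=12.246 < 17.113 ≤ a1+…+a4=17.442 → R4 fires; B=7 Q=2 R=5 D=2
Draw 6: a1=4.170, a2=1.348, a3=6.888, a4=4.330, a5=9.065, a0=25.801; τ=−ln(0.8334)/25.801=0.007 → t=0.294; u2·a0=0.5399·25.801=13.930; a1+…+a3=12.406 < 13.930 ≤ a1+…+a4=16.736 → R4 fires; B=7 Q=2 R=6 D=1
Draw 7: a1=5.004, a2=0.674, a3=6.888, a4=2.598, a5=10.878, a0=26.042; τ=−ln(0.9232)/26.042=0.003 → t=0.297; u2·a0=0.6083·26.042=15.841; a1+…+a4=15.164 < 15.841 ≤ a1+…+a5=26.042 → R5 fires; B=7 Q=2 R=5 D=1
Draw 8: a1=4.170, a2=0.674, a3=6.888, a4=2.165, a5=9.065, a0=22.962; τ=−ln(0.0031)/22.962=0.252 → t=0.549; u2·a0=0.4185·22.962=9.610; a1+a2=4.844 < 9.610 ≤ a1+…+a3=11.732 → R3 fires; B=8 Q=1 R=5 D=3
Draw 9: a1=2.085, a2=1.011, a3=3.936, a4=6.495, a5=10.360, a0=23.887; τ=−ln(0.2356)/23.887=0.061 → t=0.609; u2·a0=0.1350·23.887=3.225; a1+a2=3.096 < 3.225 ≤ a1+…+a3=7.032 → R3 fires; B=9 Q=0 R=5 D=5
Draw 10: a1=0.000, a2=0.000, a3=0.000, a4=10.825, a5=11.655, a0=22.480; τ=−ln(0.9096)/22.480=0.004 → t=0.614; u2·a0=0.6754·22.480=15.183; a1+…+a4=10.825 < 15.183 ≤ a1+…+a5=22.480 → R5 fires; B=9 Q=0 R=4 D=5
Draw 11: a1=0.000, a2=0.000, a3=0.000, a4=8.660, a5=9.324, a0=17.984; τ=−ln(0.1695)/17.984=0.099 → t=0.712; u2·a0=0.3152·17.984=5.669; a1+…+a3=0.000 < 5.669 ≤ a1+…+a4=8.660 → R4 fires; B=9 Q=0 R=5 D=4
Draw 12: a1=0.000, a2=0.000, a3=0.000, a4=8.660, a5=11.655, a0=20.315; τ=−ln(0.4669)/20.315=0.037 → t=0.750; u2·a0=0.3264·20.315=6.631; a1+…+a3=0.000 < 6.631 ≤ a1+…+a4=8.660 → R4 fires; B=9 Q=0 R=6 D=3
Draw 13: a1=0.000, a2=0.000, a3=0.000, a4=7.794, a5=13.986, a0=21.780; τ=−ln(0.7272)/21.780=0.015 → t=0.764 > T=0.76: stop.
Read off B at T=0.76: 9

B at T = 9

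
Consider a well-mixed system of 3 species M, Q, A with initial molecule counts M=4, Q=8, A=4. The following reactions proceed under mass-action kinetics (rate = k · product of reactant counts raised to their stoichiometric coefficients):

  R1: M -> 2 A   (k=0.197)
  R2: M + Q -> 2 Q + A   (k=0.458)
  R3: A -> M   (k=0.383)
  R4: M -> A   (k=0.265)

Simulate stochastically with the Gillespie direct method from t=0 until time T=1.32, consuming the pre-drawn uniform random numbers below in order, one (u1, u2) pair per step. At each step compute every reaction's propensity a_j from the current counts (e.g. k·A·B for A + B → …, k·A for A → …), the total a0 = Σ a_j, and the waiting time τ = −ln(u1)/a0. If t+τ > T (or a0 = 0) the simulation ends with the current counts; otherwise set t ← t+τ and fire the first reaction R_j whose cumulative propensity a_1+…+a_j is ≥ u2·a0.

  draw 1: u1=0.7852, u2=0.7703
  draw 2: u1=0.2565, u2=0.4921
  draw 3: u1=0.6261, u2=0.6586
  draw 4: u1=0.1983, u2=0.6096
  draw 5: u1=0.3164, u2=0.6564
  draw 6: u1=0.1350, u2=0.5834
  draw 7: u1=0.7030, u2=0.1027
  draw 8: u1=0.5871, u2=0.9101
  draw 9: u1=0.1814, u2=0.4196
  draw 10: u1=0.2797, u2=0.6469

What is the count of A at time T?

t=0.000: M=4 Q=8 A=4
Draw 1: a1=0.788, a2=14.656, a3=1.532, a4=1.060, a0=18.036; τ=−ln(0.7852)/18.036=0.013 → t=0.013; u2·a0=0.7703·18.036=13.893; a1=0.788 < 13.893 ≤ a1+a2=15.444 → R2 fires; M=3 Q=9 A=5
Draw 2: a1=0.591, a2=12.366, a3=1.915, a4=0.795, a0=15.667; τ=−ln(0.2565)/15.667=0.087 → t=0.100; u2·a0=0.4921·15.667=7.710; a1=0.591 < 7.710 ≤ a1+a2=12.957 → R2 fires; M=2 Q=10 A=6
Draw 3: a1=0.394, a2=9.160, a3=2.298, a4=0.530, a0=12.382; τ=−ln(0.6261)/12.382=0.038 → t=0.138; u2·a0=0.6586·12.382=8.155; a1=0.394 < 8.155 ≤ a1+a2=9.554 → R2 fires; M=1 Q=11 A=7
Draw 4: a1=0.197, a2=5.038, a3=2.681, a4=0.265, a0=8.181; τ=−ln(0.1983)/8.181=0.198 → t=0.336; u2·a0=0.6096·8.181=4.987; a1=0.197 < 4.987 ≤ a1+a2=5.235 → R2 fires; M=0 Q=12 A=8
Draw 5: a1=0.000, a2=0.000, a3=3.064, a4=0.000, a0=3.064; τ=−ln(0.3164)/3.064=0.376 → t=0.711; u2·a0=0.6564·3.064=2.011; a1+a2=0.000 < 2.011 ≤ a1+…+a3=3.064 → R3 fires; M=1 Q=12 A=7
Draw 6: a1=0.197, a2=5.496, a3=2.681, a4=0.265, a0=8.639; τ=−ln(0.1350)/8.639=0.232 → t=0.943; u2·a0=0.5834·8.639=5.040; a1=0.197 < 5.040 ≤ a1+a2=5.693 → R2 fires; M=0 Q=13 A=8
Draw 7: a1=0.000, a2=0.000, a3=3.064, a4=0.000, a0=3.064; τ=−ln(0.7030)/3.064=0.115 → t=1.058; u2·a0=0.1027·3.064=0.315; a1+a2=0.000 < 0.315 ≤ a1+…+a3=3.064 → R3 fires; M=1 Q=13 A=7
Draw 8: a1=0.197, a2=5.954, a3=2.681, a4=0.265, a0=9.097; τ=−ln(0.5871)/9.097=0.059 → t=1.117; u2·a0=0.9101·9.097=8.279; a1+a2=6.151 < 8.279 ≤ a1+…+a3=8.832 → R3 fires; M=2 Q=13 A=6
Draw 9: a1=0.394, a2=11.908, a3=2.298, a4=0.530, a0=15.130; τ=−ln(0.1814)/15.130=0.113 → t=1.230; u2·a0=0.4196·15.130=6.349; a1=0.394 < 6.349 ≤ a1+a2=12.302 → R2 fires; M=1 Q=14 A=7
Draw 10: a1=0.197, a2=6.412, a3=2.681, a4=0.265, a0=9.555; τ=−ln(0.2797)/9.555=0.133 → t=1.363 > T=1.32: stop.
Read off A at T=1.32: 7

A at T = 7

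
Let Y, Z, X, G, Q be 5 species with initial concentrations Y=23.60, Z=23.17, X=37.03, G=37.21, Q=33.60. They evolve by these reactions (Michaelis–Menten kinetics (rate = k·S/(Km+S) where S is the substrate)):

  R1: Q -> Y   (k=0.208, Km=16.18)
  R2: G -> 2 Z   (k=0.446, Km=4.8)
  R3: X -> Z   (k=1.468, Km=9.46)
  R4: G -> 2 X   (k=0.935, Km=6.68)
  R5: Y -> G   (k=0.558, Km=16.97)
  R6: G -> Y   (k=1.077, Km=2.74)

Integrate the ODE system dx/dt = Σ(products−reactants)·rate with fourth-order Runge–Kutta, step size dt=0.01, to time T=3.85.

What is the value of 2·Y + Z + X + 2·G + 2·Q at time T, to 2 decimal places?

Check how each reaction changes W = 2·Y + Z + X + 2·G + 2·Q (weight of products minus weight of reactants):
R1: Q -> Y: (2·1) − (2·1) = 2 − 2 = 0
R2: G -> 2 Z: (1·2) − (2·1) = 2 − 2 = 0
R3: X -> Z: (1·1) − (1·1) = 1 − 1 = 0
R4: G -> 2 X: (1·2) − (2·1) = 2 − 2 = 0
R5: Y -> G: (2·1) − (2·1) = 2 − 2 = 0
R6: G -> Y: (2·1) − (2·1) = 2 − 2 = 0
Every reaction leaves W unchanged, so W is conserved and no simulation is needed: W(T) = W(0) = 2·23.60 + 23.17 + 37.03 + 2·37.21 + 2·33.60 = 249.02

Value at T = 249.02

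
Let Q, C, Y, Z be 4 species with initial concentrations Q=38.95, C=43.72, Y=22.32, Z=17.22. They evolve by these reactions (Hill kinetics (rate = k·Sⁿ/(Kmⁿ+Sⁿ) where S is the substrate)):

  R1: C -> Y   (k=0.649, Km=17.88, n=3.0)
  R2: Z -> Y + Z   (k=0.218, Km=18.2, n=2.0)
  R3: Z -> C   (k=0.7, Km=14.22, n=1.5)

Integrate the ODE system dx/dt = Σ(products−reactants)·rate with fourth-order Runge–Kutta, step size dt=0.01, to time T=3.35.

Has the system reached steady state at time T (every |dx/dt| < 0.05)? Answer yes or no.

RK4 with dt=0.01: 335 steps to T=3.35. Trajectory (selected grid times):
t=0.00: Q=38.95 C=43.72 Y=22.32 Z=17.22
t=0.37: Q=38.95 C=43.64 Y=22.58 Z=17.07
t=0.74: Q=38.95 C=43.56 Y=22.84 Z=16.93
t=1.12: Q=38.95 C=43.48 Y=23.11 Z=16.78
t=1.49: Q=38.95 C=43.40 Y=23.38 Z=16.63
t=1.86: Q=38.95 C=43.32 Y=23.64 Z=16.49
t=2.23: Q=38.95 C=43.24 Y=23.90 Z=16.34
t=2.61: Q=38.95 C=43.16 Y=24.16 Z=16.20
t=2.98: Q=38.95 C=43.08 Y=24.42 Z=16.06
t=3.35: Q=38.95 C=42.99 Y=24.68 Z=15.91
Rates at T: R1=0.6055, R2=0.0945, R3=0.3795
dx/dt at T (Σ net stoichiometry × rate): Q=+0.0000, C=-0.2260, Y=+0.6999, Z=-0.3795
Largest |dx/dt| is |+0.6999| (Y) ≥ 0.05 → not steady.

Steady state at T: no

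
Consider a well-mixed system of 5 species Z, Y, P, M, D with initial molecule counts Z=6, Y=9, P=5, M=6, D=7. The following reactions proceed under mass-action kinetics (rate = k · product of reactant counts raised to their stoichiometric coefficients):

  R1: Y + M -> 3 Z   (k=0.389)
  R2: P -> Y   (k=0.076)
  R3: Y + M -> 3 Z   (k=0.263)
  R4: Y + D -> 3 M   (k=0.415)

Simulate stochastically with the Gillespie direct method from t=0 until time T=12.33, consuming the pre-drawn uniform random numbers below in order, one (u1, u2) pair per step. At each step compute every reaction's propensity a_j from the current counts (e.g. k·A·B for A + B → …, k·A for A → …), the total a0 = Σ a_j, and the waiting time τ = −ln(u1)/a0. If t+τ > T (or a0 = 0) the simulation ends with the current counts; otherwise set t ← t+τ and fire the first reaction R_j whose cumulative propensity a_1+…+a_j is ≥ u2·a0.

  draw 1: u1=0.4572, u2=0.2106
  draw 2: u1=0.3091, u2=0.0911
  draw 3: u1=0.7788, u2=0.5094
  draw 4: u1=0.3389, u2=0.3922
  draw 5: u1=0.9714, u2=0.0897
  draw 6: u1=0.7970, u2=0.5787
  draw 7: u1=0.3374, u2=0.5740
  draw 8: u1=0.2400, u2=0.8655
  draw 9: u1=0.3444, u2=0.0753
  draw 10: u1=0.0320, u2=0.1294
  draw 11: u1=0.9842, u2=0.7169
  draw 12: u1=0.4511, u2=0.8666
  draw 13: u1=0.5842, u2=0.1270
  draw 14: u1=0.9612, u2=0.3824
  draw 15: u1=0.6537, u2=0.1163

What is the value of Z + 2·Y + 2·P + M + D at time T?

Check how each reaction changes W = Z + 2·Y + 2·P + M + D (weight of products minus weight of reactants):
R1: Y + M -> 3 Z: (1·3) − (2·1 + 1·1) = 3 − 3 = 0
R2: P -> Y: (2·1) − (2·1) = 2 − 2 = 0
R3: Y + M -> 3 Z: (1·3) − (2·1 + 1·1) = 3 − 3 = 0
R4: Y + D -> 3 M: (1·3) − (2·1 + 1·1) = 3 − 3 = 0
Every reaction leaves W unchanged, so W is conserved and no simulation is needed: W(T) = W(0) = 6 + 2·9 + 2·5 + 6 + 7 = 47

Value at T = 47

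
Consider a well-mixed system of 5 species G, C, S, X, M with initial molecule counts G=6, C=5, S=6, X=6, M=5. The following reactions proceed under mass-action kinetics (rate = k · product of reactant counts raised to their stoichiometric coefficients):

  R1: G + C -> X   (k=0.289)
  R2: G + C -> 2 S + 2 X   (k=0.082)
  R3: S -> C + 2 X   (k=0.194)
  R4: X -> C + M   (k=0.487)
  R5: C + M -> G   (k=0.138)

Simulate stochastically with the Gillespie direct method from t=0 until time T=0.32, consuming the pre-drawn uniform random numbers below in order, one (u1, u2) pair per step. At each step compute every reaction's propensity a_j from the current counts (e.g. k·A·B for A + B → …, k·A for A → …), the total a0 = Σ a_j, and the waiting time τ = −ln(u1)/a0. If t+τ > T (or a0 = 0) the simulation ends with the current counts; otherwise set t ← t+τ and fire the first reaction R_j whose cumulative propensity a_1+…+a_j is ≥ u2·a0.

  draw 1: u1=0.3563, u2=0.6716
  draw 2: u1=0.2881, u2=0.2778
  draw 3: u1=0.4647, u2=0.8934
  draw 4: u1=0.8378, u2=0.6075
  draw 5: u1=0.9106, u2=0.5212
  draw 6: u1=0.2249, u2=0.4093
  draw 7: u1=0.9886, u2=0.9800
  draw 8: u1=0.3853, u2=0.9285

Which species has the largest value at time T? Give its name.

t=0.000: G=6 C=5 S=6 X=6 M=5
Draw 1: a1=8.670, a2=2.460, a3=1.164, a4=2.922, a5=3.450, a0=18.666; τ=−ln(0.3563)/18.666=0.055 → t=0.055; u2·a0=0.6716·18.666=12.536; a1+…+a3=12.294 < 12.536 ≤ a1+…+a4=15.216 → R4 fires; G=6 C=6 S=6 X=5 M=6
Draw 2: a1=10.404, a2=2.952, a3=1.164, a4=2.435, a5=4.968, a0=21.923; τ=−ln(0.2881)/21.923=0.057 → t=0.112; u2·a0=0.2778·21.923=6.090 ≤ a1=10.404 → R1 fires; G=5 C=5 S=6 X=6 M=6
Draw 3: a1=7.225, a2=2.050, a3=1.164, a4=2.922, a5=4.140, a0=17.501; τ=−ln(0.4647)/17.501=0.044 → t=0.156; u2·a0=0.8934·17.501=15.635; a1+…+a4=13.361 < 15.635 ≤ a1+…+a5=17.501 → R5 fires; G=6 C=4 S=6 X=6 M=5
Draw 4: a1=6.936, a2=1.968, a3=1.164, a4=2.922, a5=2.760, a0=15.750; τ=−ln(0.8378)/15.750=0.011 → t=0.167; u2·a0=0.6075·15.750=9.568; a1+a2=8.904 < 9.568 ≤ a1+…+a3=10.068 → R3 fires; G=6 C=5 S=5 X=8 M=5
Draw 5: a1=8.670, a2=2.460, a3=0.970, a4=3.896, a5=3.450, a0=19.446; τ=−ln(0.9106)/19.446=0.005 → t=0.172; u2·a0=0.5212·19.446=10.135; a1=8.670 < 10.135 ≤ a1+a2=11.130 → R2 fires; G=5 C=4 S=7 X=10 M=5
Draw 6: a1=5.780, a2=1.640, a3=1.358, a4=4.870, a5=2.760, a0=16.408; τ=−ln(0.2249)/16.408=0.091 → t=0.263; u2·a0=0.4093·16.408=6.716; a1=5.780 < 6.716 ≤ a1+a2=7.420 → R2 fires; G=4 C=3 S=9 X=12 M=5
Draw 7: a1=3.468, a2=0.984, a3=1.746, a4=5.844, a5=2.070, a0=14.112; τ=−ln(0.9886)/14.112=0.001 → t=0.264; u2·a0=0.9800·14.112=13.830; a1+…+a4=12.042 < 13.830 ≤ a1+…+a5=14.112 → R5 fires; G=5 C=2 S=9 X=12 M=4
Draw 8: a1=2.890, a2=0.820, a3=1.746, a4=5.844, a5=1.104, a0=12.404; τ=−ln(0.3853)/12.404=0.077 → t=0.341 > T=0.32: stop.
At T=0.32: G=5 C=2 S=9 X=12 M=4; the largest is X.

Dominant species at T: X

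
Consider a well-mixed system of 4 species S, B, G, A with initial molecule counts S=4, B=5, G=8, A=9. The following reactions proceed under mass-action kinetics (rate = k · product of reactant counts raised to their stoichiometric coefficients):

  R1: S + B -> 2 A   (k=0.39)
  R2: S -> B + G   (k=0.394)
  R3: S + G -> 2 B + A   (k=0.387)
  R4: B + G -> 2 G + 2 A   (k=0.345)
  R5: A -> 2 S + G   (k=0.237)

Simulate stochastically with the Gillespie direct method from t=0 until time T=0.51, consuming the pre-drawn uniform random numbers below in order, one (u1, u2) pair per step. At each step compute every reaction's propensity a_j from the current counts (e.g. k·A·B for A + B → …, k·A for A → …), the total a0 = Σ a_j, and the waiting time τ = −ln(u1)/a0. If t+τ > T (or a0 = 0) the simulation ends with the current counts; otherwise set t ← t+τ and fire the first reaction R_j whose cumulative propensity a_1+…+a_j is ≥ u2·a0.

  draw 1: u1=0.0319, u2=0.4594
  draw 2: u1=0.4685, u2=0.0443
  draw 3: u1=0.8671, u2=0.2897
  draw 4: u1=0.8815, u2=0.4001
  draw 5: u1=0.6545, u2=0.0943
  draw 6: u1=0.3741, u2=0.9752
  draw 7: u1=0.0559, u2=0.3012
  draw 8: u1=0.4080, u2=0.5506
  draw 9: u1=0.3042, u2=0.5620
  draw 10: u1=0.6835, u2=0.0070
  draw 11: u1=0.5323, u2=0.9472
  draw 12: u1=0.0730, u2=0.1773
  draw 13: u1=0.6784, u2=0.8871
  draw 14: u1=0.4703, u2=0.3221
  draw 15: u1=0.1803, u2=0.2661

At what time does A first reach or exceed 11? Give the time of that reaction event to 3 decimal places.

t=0.000: S=4 B=5 G=8 A=9
Draw 1: a1=7.800, a2=1.576, a3=12.384, a4=13.800, a5=2.133, a0=37.693; τ=−ln(0.0319)/37.693=0.091 → t=0.091; u2·a0=0.4594·37.693=17.316; a1+a2=9.376 < 17.316 ≤ a1+…+a3=21.760 → R3 fires; S=3 B=7 G=7 A=10
Draw 2: a1=8.190, a2=1.182, a3=8.127, a4=16.905, a5=2.370, a0=36.774; τ=−ln(0.4685)/36.774=0.021 → t=0.112; u2·a0=0.0443·36.774=1.629 ≤ a1=8.190 → R1 fires; S=2 B=6 G=7 A=12
Draw 3: a1=4.680, a2=0.788, a3=5.418, a4=14.490, a5=2.844, a0=28.220; τ=−ln(0.8671)/28.220=0.005 → t=0.117; u2·a0=0.2897·28.220=8.175; a1+a2=5.468 < 8.175 ≤ a1+…+a3=10.886 → R3 fires; S=1 B=8 G=6 A=13
Draw 4: a1=3.120, a2=0.394, a3=2.322, a4=16.560, a5=3.081, a0=25.477; τ=−ln(0.8815)/25.477=0.005 → t=0.122; u2·a0=0.4001·25.477=10.193; a1+…+a3=5.836 < 10.193 ≤ a1+…+a4=22.396 → R4 fires; S=1 B=7 G=7 A=15
Draw 5: a1=2.730, a2=0.394, a3=2.709, a4=16.905, a5=3.555, a0=26.293; τ=−ln(0.6545)/26.293=0.016 → t=0.138; u2·a0=0.0943·26.293=2.479 ≤ a1=2.730 → R1 fires; S=0 B=6 G=7 A=17
Draw 6: a1=0.000, a2=0.000, a3=0.000, a4=14.490, a5=4.029, a0=18.519; τ=−ln(0.3741)/18.519=0.053 → t=0.191; u2·a0=0.9752·18.519=18.060; a1+…+a4=14.490 < 18.060 ≤ a1+…+a5=18.519 → R5 fires; S=2 B=6 G=8 A=16
Draw 7: a1=4.680, a2=0.788, a3=6.192, a4=16.560, a5=3.792, a0=32.012; τ=−ln(0.0559)/32.012=0.090 → t=0.281; u2·a0=0.3012·32.012=9.642; a1+a2=5.468 < 9.642 ≤ a1+…+a3=11.660 → R3 fires; S=1 B=8 G=7 A=17
Draw 8: a1=3.120, a2=0.394, a3=2.709, a4=19.320, a5=4.029, a0=29.572; τ=−ln(0.4080)/29.572=0.030 → t=0.312; u2·a0=0.5506·29.572=16.282; a1+…+a3=6.223 < 16.282 ≤ a1+…+a4=25.543 → R4 fires; S=1 B=7 G=8 A=19
Draw 9: a1=2.730, a2=0.394, a3=3.096, a4=19.320, a5=4.503, a0=30.043; τ=−ln(0.3042)/30.043=0.040 → t=0.351; u2·a0=0.5620·30.043=16.884; a1+…+a3=6.220 < 16.884 ≤ a1+…+a4=25.540 → R4 fires; S=1 B=6 G=9 A=21
Draw 10: a1=2.340, a2=0.394, a3=3.483, a4=18.630, a5=4.977, a0=29.824; τ=−ln(0.6835)/29.824=0.013 → t=0.364; u2·a0=0.0070·29.824=0.209 ≤ a1=2.340 → R1 fires; S=0 B=5 G=9 A=23
Draw 11: a1=0.000, a2=0.000, a3=0.000, a4=15.525, a5=5.451, a0=20.976; τ=−ln(0.5323)/20.976=0.030 → t=0.394; u2·a0=0.9472·20.976=19.868; a1+…+a4=15.525 < 19.868 ≤ a1+…+a5=20.976 → R5 fires; S=2 B=5 G=10 A=22
Draw 12: a1=3.900, a2=0.788, a3=7.740, a4=17.250, a5=5.214, a0=34.892; τ=−ln(0.0730)/34.892=0.075 → t=0.469; u2·a0=0.1773·34.892=6.186; a1+a2=4.688 < 6.186 ≤ a1+…+a3=12.428 → R3 fires; S=1 B=7 G=9 A=23
Draw 13: a1=2.730, a2=0.394, a3=3.483, a4=21.735, a5=5.451, a0=33.793; τ=−ln(0.6784)/33.793=0.011 → t=0.481; u2·a0=0.8871·33.793=29.978; a1+…+a4=28.342 < 29.978 ≤ a1+…+a5=33.793 → R5 fires; S=3 B=7 G=10 A=22
Draw 14: a1=8.190, a2=1.182, a3=11.610, a4=24.150, a5=5.214, a0=50.346; τ=−ln(0.4703)/50.346=0.015 → t=0.496; u2·a0=0.3221·50.346=16.216; a1+a2=9.372 < 16.216 ≤ a1+…+a3=20.982 → R3 fires; S=2 B=9 G=9 A=23
Draw 15: a1=7.020, a2=0.788, a3=6.966, a4=27.945, a5=5.451, a0=48.170; τ=−ln(0.1803)/48.170=0.036 → t=0.531 > T=0.51: stop.
A first becomes ≥ 11 when it reaches 12 at the event at t=0.112.

Threshold first reached at t = 0.112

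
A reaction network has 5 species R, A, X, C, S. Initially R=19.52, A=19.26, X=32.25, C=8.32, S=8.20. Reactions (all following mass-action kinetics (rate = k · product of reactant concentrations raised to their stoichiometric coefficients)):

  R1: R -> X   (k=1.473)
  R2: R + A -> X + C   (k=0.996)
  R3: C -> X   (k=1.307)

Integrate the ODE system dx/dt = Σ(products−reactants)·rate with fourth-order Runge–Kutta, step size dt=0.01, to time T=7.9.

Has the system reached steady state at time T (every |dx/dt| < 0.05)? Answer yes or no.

Steady state at T: yes

RK4 with dt=0.01: 790 steps to T=7.9. Trajectory (selected grid times):
t=0.00: R=19.52 A=19.26 X=32.25 C=8.32 S=8.20
t=0.88: R=0.12 A=2.74 X=67.92 C=8.57 S=8.20
t=1.76: R=0.00 A=2.67 X=73.94 C=2.74 S=8.20
t=2.63: R=0.00 A=2.67 X=75.80 C=0.88 S=8.20
t=3.51: R=0.00 A=2.67 X=76.41 C=0.28 S=8.20
t=4.39: R=0.00 A=2.67 X=76.60 C=0.09 S=8.20
t=5.27: R=0.00 A=2.67 X=76.66 C=0.03 S=8.20
t=6.14: R=0.00 A=2.67 X=76.68 C=0.01 S=8.20
t=7.02: R=0.00 A=2.67 X=76.68 C=0.00 S=8.20
t=7.90: R=0.00 A=2.67 X=76.68 C=0.00 S=8.20
Rates at T: R1=0.0000, R2=0.0000, R3=0.0012
dx/dt at T (Σ net stoichiometry × rate): R=-0.0000, A=-0.0000, X=+0.0012, C=-0.0012, S=+0.0000
Largest |dx/dt| is |+0.0012| (X) < 0.05 → steady.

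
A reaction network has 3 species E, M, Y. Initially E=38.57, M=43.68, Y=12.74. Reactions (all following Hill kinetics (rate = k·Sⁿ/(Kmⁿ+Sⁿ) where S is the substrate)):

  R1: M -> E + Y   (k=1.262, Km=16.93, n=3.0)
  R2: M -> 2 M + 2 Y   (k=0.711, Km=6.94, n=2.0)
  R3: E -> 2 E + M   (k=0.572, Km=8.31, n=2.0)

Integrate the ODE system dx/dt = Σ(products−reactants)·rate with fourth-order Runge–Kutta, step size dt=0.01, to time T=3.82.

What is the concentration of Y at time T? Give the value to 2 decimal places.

RK4 with dt=0.01: 382 steps to T=3.82. Trajectory (selected grid times):
t=0.00: E=38.57 M=43.68 Y=12.74
t=0.42: E=39.30 M=43.70 Y=13.82
t=0.85: E=40.05 M=43.72 Y=14.93
t=1.27: E=40.78 M=43.74 Y=16.02
t=1.70: E=41.53 M=43.76 Y=17.13
t=2.12: E=42.26 M=43.78 Y=18.21
t=2.55: E=43.01 M=43.81 Y=19.32
t=2.97: E=43.74 M=43.83 Y=20.40
t=3.40: E=44.50 M=43.85 Y=21.51
t=3.82: E=45.23 M=43.87 Y=22.60
Read off Y at T=3.82: 22.60

Y at T = 22.60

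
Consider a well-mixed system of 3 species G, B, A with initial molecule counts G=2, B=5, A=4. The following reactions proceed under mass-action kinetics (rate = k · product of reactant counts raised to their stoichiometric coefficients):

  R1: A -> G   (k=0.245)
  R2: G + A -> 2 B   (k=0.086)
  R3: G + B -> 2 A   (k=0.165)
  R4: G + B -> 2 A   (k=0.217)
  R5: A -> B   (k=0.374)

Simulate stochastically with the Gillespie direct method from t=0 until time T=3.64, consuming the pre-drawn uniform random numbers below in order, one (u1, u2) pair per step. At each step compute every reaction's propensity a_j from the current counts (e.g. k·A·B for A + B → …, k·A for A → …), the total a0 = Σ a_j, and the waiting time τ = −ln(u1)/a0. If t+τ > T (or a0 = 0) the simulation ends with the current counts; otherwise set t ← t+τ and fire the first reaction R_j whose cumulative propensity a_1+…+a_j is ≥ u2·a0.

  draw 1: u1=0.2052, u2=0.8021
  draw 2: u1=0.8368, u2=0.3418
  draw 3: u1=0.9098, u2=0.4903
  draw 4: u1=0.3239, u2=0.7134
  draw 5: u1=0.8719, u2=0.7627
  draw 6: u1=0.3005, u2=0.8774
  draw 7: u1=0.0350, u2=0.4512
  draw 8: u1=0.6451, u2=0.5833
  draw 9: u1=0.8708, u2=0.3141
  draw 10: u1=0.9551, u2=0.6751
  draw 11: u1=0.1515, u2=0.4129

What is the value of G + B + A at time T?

Value at T = 11

Check how each reaction changes W = G + B + A (weight of products minus weight of reactants):
R1: A -> G: (1·1) − (1·1) = 1 − 1 = 0
R2: G + A -> 2 B: (1·2) − (1·1 + 1·1) = 2 − 2 = 0
R3: G + B -> 2 A: (1·2) − (1·1 + 1·1) = 2 − 2 = 0
R4: G + B -> 2 A: (1·2) − (1·1 + 1·1) = 2 − 2 = 0
R5: A -> B: (1·1) − (1·1) = 1 − 1 = 0
Every reaction leaves W unchanged, so W is conserved and no simulation is needed: W(T) = W(0) = 2 + 5 + 4 = 11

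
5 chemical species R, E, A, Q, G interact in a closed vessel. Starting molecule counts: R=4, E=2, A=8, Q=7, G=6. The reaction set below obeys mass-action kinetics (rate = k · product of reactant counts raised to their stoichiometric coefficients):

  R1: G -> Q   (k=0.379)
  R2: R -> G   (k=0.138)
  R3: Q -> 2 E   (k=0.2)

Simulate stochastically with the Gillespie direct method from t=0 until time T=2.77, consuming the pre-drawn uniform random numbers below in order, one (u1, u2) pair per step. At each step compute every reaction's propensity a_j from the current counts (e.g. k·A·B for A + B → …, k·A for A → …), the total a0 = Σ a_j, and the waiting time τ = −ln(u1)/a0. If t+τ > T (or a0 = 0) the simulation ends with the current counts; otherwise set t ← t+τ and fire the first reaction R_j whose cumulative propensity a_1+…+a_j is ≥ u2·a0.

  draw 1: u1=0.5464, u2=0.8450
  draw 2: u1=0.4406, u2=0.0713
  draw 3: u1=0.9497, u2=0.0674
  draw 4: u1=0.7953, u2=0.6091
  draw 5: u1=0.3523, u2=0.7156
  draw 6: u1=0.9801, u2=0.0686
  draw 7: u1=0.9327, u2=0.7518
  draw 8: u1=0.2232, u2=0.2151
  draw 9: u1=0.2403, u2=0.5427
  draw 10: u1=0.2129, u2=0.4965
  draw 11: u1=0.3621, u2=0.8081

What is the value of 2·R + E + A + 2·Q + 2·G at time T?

Value at T = 44

Check how each reaction changes W = 2·R + E + A + 2·Q + 2·G (weight of products minus weight of reactants):
R1: G -> Q: (2·1) − (2·1) = 2 − 2 = 0
R2: R -> G: (2·1) − (2·1) = 2 − 2 = 0
R3: Q -> 2 E: (1·2) − (2·1) = 2 − 2 = 0
Every reaction leaves W unchanged, so W is conserved and no simulation is needed: W(T) = W(0) = 2·4 + 2 + 8 + 2·7 + 2·6 = 44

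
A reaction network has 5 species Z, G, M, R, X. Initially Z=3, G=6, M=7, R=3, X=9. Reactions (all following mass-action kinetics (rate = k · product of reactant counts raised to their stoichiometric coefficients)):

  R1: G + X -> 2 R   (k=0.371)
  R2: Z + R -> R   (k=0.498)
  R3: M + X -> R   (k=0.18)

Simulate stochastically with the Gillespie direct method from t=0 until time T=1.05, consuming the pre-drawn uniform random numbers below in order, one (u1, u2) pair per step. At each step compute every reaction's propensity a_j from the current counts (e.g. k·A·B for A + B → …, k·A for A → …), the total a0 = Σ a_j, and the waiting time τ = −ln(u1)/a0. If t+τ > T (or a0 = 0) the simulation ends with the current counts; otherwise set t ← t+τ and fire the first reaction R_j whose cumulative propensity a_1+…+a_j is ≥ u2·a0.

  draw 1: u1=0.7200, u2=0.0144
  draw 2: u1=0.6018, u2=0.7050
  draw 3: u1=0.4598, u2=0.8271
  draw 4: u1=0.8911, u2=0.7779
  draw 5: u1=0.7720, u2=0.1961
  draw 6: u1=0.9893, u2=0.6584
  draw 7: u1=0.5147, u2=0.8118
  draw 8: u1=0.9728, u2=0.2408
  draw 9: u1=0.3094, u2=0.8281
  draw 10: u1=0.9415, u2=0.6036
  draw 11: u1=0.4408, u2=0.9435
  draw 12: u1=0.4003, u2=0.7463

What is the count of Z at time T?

Z at T = 0

t=0.000: Z=3 G=6 M=7 R=3 X=9
Draw 1: a1=20.034, a2=4.482, a3=11.340, a0=35.856; τ=−ln(0.7200)/35.856=0.009 → t=0.009; u2·a0=0.0144·35.856=0.516 ≤ a1=20.034 → R1 fires; Z=3 G=5 M=7 R=5 X=8
Draw 2: a1=14.840, a2=7.470, a3=10.080, a0=32.390; τ=−ln(0.6018)/32.390=0.016 → t=0.025; u2·a0=0.7050·32.390=22.835; a1+a2=22.310 < 22.835 ≤ a1+…+a3=32.390 → R3 fires; Z=3 G=5 M=6 R=6 X=7
Draw 3: a1=12.985, a2=8.964, a3=7.560, a0=29.509; τ=−ln(0.4598)/29.509=0.026 → t=0.051; u2·a0=0.8271·29.509=24.407; a1+a2=21.949 < 24.407 ≤ a1+…+a3=29.509 → R3 fires; Z=3 G=5 M=5 R=7 X=6
Draw 4: a1=11.130, a2=10.458, a3=5.400, a0=26.988; τ=−ln(0.8911)/26.988=0.004 → t=0.055; u2·a0=0.7779·26.988=20.994; a1=11.130 < 20.994 ≤ a1+a2=21.588 → R2 fires; Z=2 G=5 M=5 R=7 X=6
Draw 5: a1=11.130, a2=6.972, a3=5.400, a0=23.502; τ=−ln(0.7720)/23.502=0.011 → t=0.066; u2·a0=0.1961·23.502=4.609 ≤ a1=11.130 → R1 fires; Z=2 G=4 M=5 R=9 X=5
Draw 6: a1=7.420, a2=8.964, a3=4.500, a0=20.884; τ=−ln(0.9893)/20.884=0.001 → t=0.067; u2·a0=0.6584·20.884=13.750; a1=7.420 < 13.750 ≤ a1+a2=16.384 → R2 fires; Z=1 G=4 M=5 R=9 X=5
Draw 7: a1=7.420, a2=4.482, a3=4.500, a0=16.402; τ=−ln(0.5147)/16.402=0.040 → t=0.107; u2·a0=0.8118·16.402=13.315; a1+a2=11.902 < 13.315 ≤ a1+…+a3=16.402 → R3 fires; Z=1 G=4 M=4 R=10 X=4
Draw 8: a1=5.936, a2=4.980, a3=2.880, a0=13.796; τ=−ln(0.9728)/13.796=0.002 → t=0.109; u2·a0=0.2408·13.796=3.322 ≤ a1=5.936 → R1 fires; Z=1 G=3 M=4 R=12 X=3
Draw 9: a1=3.339, a2=5.976, a3=2.160, a0=11.475; τ=−ln(0.3094)/11.475=0.102 → t=0.212; u2·a0=0.8281·11.475=9.502; a1+a2=9.315 < 9.502 ≤ a1+…+a3=11.475 → R3 fires; Z=1 G=3 M=3 R=13 X=2
Draw 10: a1=2.226, a2=6.474, a3=1.080, a0=9.780; τ=−ln(0.9415)/9.780=0.006 → t=0.218; u2·a0=0.6036·9.780=5.903; a1=2.226 < 5.903 ≤ a1+a2=8.700 → R2 fires; Z=0 G=3 M=3 R=13 X=2
Draw 11: a1=2.226, a2=0.000, a3=1.080, a0=3.306; τ=−ln(0.4408)/3.306=0.248 → t=0.466; u2·a0=0.9435·3.306=3.119; a1+a2=2.226 < 3.119 ≤ a1+…+a3=3.306 → R3 fires; Z=0 G=3 M=2 R=14 X=1
Draw 12: a1=1.113, a2=0.000, a3=0.360, a0=1.473; τ=−ln(0.4003)/1.473=0.622 → t=1.087 > T=1.05: stop.
Read off Z at T=1.05: 0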